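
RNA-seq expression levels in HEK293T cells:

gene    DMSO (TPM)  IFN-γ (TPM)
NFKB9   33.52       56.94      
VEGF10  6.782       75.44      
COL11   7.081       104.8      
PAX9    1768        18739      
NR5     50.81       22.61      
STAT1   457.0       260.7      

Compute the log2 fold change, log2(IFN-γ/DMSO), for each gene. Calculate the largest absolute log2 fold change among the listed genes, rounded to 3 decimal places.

log2(56.94/33.52) = 0.764  (NFKB9)
log2(75.44/6.782) = 3.476  (VEGF10)
log2(104.8/7.081) = 3.888  (COL11)
log2(18739/1768) = 3.406  (PAX9)
log2(22.61/50.81) = -1.168  (NR5)
log2(260.7/457.0) = -0.810  (STAT1)
The largest magnitude belongs to COL11.

3.888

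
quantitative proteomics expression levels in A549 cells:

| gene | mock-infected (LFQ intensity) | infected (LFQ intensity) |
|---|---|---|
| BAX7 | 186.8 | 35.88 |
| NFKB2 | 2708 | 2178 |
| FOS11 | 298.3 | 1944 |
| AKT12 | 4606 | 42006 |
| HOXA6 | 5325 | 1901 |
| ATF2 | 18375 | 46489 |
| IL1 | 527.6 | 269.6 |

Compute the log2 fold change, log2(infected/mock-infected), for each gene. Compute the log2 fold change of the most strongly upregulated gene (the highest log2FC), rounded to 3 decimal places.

3.189

log2(35.88/186.8) = -2.380  (BAX7)
log2(2178/2708) = -0.314  (NFKB2)
log2(1944/298.3) = 2.704  (FOS11)
log2(42006/4606) = 3.189  (AKT12)
log2(1901/5325) = -1.486  (HOXA6)
log2(46489/18375) = 1.339  (ATF2)
log2(269.6/527.6) = -0.969  (IL1)
AKT12 is most strongly upregulated.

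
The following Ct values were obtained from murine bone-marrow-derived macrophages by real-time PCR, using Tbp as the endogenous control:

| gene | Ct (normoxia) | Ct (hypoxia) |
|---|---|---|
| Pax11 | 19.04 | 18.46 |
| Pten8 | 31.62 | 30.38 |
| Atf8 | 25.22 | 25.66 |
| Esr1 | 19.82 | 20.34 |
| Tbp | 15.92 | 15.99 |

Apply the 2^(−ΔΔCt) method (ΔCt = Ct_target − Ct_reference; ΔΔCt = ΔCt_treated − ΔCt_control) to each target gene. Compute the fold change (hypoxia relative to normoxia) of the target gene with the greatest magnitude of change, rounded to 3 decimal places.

2.479

Pax11: ΔΔCt = (18.46−15.99) − (19.04−15.92) = 2.47 − 3.12 = -0.65; fold change = 2^0.65 = 1.569
Pten8: ΔΔCt = (30.38−15.99) − (31.62−15.92) = 14.39 − 15.70 = -1.31; fold change = 2^1.31 = 2.479
Atf8: ΔΔCt = (25.66−15.99) − (25.22−15.92) = 9.67 − 9.30 = 0.37; fold change = 2^-0.37 = 0.774
Esr1: ΔΔCt = (20.34−15.99) − (19.82−15.92) = 4.35 − 3.90 = 0.45; fold change = 2^-0.45 = 0.732
Pten8 has the largest |ΔΔCt| = 1.31.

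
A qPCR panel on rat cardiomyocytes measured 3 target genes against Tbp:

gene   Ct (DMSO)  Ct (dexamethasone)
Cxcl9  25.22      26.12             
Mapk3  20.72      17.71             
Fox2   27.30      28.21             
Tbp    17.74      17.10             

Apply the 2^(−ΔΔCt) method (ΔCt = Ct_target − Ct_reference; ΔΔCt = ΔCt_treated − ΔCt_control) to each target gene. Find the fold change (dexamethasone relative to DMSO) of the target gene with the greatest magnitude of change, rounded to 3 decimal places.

Cxcl9: ΔΔCt = (26.12−17.10) − (25.22−17.74) = 9.02 − 7.48 = 1.54; fold change = 2^-1.54 = 0.344
Mapk3: ΔΔCt = (17.71−17.10) − (20.72−17.74) = 0.61 − 2.98 = -2.37; fold change = 2^2.37 = 5.169
Fox2: ΔΔCt = (28.21−17.10) − (27.30−17.74) = 11.11 − 9.56 = 1.55; fold change = 2^-1.55 = 0.342
Mapk3 has the largest |ΔΔCt| = 2.37.

5.169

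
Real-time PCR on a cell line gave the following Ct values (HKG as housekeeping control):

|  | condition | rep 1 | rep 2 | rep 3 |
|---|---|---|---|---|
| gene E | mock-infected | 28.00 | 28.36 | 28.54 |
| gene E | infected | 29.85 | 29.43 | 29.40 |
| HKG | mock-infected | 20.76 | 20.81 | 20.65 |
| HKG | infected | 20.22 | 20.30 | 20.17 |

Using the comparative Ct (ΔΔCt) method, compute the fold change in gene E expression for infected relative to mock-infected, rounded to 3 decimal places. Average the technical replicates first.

Mean Ct: gene E mock-infected 28.300; gene E infected 29.560; HKG mock-infected 20.740; HKG infected 20.230
ΔCt(mock-infected) = 28.300 − 20.740 = 7.560
ΔCt(infected) = 29.560 − 20.230 = 9.330
ΔΔCt = 9.330 − 7.560 = 1.770
Fold change = 2^(−1.770) = 0.2932

0.293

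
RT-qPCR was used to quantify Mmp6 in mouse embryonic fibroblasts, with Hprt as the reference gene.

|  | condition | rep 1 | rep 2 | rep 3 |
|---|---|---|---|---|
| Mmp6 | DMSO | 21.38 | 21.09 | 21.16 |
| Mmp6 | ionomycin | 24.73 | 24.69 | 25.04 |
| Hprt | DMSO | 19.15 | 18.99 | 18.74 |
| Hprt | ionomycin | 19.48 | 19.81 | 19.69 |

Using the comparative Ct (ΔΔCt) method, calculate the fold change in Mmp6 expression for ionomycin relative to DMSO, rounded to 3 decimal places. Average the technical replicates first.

Mean Ct: Mmp6 DMSO 21.210; Mmp6 ionomycin 24.820; Hprt DMSO 18.960; Hprt ionomycin 19.660
ΔCt(DMSO) = 21.210 − 18.960 = 2.250
ΔCt(ionomycin) = 24.820 − 19.660 = 5.160
ΔΔCt = 5.160 − 2.250 = 2.910
Fold change = 2^(−2.910) = 0.1330

0.133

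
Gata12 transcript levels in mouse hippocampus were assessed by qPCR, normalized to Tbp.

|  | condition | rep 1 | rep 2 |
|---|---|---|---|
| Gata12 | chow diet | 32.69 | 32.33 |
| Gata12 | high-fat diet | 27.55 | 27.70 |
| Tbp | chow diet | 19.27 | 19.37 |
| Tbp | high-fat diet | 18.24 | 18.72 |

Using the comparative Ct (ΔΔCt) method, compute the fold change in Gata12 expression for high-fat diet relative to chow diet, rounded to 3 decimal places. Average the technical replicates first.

16.507

Mean Ct: Gata12 chow diet 32.510; Gata12 high-fat diet 27.625; Tbp chow diet 19.320; Tbp high-fat diet 18.480
ΔCt(chow diet) = 32.510 − 19.320 = 13.190
ΔCt(high-fat diet) = 27.625 − 18.480 = 9.145
ΔΔCt = 9.145 − 13.190 = -4.045
Fold change = 2^(−(-4.045)) = 2^4.045 = 16.5069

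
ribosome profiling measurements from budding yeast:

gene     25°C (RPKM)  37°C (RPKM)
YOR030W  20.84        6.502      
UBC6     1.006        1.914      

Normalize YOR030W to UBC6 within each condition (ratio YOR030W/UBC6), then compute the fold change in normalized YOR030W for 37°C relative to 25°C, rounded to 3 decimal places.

0.164

YOR030W/UBC6 (25°C) = 20.84 / 1.006 = 20.716
YOR030W/UBC6 (37°C) = 6.502 / 1.914 = 3.3971
Fold change = 3.3971 / 20.716 = 0.1640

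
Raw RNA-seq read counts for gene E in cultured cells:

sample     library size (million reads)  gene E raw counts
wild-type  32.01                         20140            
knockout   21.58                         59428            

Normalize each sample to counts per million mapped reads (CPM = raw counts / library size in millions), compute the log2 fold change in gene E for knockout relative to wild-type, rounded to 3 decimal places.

CPM(wild-type) = 20140 / 32.01 = 629.1784
CPM(knockout) = 59428 / 21.58 = 2753.8462
Fold change = 2753.8462 / 629.1784 = 4.37689
log2(4.37689) = 2.1299

2.130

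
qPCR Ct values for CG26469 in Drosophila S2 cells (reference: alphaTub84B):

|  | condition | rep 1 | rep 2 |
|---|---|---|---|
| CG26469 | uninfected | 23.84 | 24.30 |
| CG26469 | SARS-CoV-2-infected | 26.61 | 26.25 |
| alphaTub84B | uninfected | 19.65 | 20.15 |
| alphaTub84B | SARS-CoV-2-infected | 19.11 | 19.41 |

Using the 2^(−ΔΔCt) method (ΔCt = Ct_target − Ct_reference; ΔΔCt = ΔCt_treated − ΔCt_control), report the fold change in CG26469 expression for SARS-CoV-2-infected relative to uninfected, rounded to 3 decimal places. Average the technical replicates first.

0.125

Mean Ct: CG26469 uninfected 24.070; CG26469 SARS-CoV-2-infected 26.430; alphaTub84B uninfected 19.900; alphaTub84B SARS-CoV-2-infected 19.260
ΔCt(uninfected) = 24.070 − 19.900 = 4.170
ΔCt(SARS-CoV-2-infected) = 26.430 − 19.260 = 7.170
ΔΔCt = 7.170 − 4.170 = 3.000
Fold change = 2^(−3.000) = 0.1250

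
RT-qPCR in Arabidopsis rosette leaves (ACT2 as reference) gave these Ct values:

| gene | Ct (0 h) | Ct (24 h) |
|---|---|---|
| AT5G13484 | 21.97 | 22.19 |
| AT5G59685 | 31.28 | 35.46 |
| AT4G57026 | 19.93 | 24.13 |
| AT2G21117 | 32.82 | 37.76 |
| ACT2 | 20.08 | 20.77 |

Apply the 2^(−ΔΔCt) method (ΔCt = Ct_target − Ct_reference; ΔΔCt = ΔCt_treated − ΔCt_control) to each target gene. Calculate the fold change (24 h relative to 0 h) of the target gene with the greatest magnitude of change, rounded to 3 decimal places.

AT5G13484: ΔΔCt = (22.19−20.77) − (21.97−20.08) = 1.42 − 1.89 = -0.47; fold change = 2^0.47 = 1.385
AT5G59685: ΔΔCt = (35.46−20.77) − (31.28−20.08) = 14.69 − 11.20 = 3.49; fold change = 2^-3.49 = 0.089
AT4G57026: ΔΔCt = (24.13−20.77) − (19.93−20.08) = 3.36 − (-0.15) = 3.51; fold change = 2^-3.51 = 0.088
AT2G21117: ΔΔCt = (37.76−20.77) − (32.82−20.08) = 16.99 − 12.74 = 4.25; fold change = 2^-4.25 = 0.053
AT2G21117 has the largest |ΔΔCt| = 4.25.

0.053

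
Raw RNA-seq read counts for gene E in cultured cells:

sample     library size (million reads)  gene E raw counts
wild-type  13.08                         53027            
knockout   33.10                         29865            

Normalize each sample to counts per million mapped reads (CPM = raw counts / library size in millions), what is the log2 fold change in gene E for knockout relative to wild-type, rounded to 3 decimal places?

-2.168

CPM(wild-type) = 53027 / 13.08 = 4054.0520
CPM(knockout) = 29865 / 33.10 = 902.2659
Fold change = 902.2659 / 4054.0520 = 0.22256
log2(0.22256) = -2.1677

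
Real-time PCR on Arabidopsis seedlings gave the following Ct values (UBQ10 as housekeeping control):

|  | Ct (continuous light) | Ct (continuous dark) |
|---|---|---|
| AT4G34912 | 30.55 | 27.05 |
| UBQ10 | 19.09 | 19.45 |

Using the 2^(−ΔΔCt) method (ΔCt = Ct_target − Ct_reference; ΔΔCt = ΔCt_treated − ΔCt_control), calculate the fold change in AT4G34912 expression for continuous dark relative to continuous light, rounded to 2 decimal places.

14.52

ΔCt(continuous light) = 30.550 − 19.090 = 11.460
ΔCt(continuous dark) = 27.050 − 19.450 = 7.600
ΔΔCt = 7.600 − 11.460 = -3.860
Fold change = 2^(−(-3.860)) = 2^3.860 = 14.520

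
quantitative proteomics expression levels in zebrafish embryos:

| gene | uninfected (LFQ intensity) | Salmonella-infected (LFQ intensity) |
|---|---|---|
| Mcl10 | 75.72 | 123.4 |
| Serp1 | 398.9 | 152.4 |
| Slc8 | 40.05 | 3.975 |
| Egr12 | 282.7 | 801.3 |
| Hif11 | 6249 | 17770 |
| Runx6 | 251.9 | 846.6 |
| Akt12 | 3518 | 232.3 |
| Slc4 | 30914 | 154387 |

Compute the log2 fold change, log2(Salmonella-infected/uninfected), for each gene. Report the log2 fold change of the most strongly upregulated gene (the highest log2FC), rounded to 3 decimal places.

2.320

log2(123.4/75.72) = 0.705  (Mcl10)
log2(152.4/398.9) = -1.388  (Serp1)
log2(3.975/40.05) = -3.333  (Slc8)
log2(801.3/282.7) = 1.503  (Egr12)
log2(17770/6249) = 1.508  (Hif11)
log2(846.6/251.9) = 1.749  (Runx6)
log2(232.3/3518) = -3.921  (Akt12)
log2(154387/30914) = 2.320  (Slc4)
Slc4 is most strongly upregulated.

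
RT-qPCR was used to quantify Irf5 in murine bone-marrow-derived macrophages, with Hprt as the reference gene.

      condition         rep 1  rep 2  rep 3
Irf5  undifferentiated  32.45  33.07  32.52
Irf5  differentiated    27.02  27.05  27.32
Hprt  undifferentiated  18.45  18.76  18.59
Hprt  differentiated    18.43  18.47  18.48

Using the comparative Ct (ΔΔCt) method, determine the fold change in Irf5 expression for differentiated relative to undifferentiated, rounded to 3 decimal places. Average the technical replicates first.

42.518

Mean Ct: Irf5 undifferentiated 32.680; Irf5 differentiated 27.130; Hprt undifferentiated 18.600; Hprt differentiated 18.460
ΔCt(undifferentiated) = 32.680 − 18.600 = 14.080
ΔCt(differentiated) = 27.130 − 18.460 = 8.670
ΔΔCt = 8.670 − 14.080 = -5.410
Fold change = 2^(−(-5.410)) = 2^5.410 = 42.5179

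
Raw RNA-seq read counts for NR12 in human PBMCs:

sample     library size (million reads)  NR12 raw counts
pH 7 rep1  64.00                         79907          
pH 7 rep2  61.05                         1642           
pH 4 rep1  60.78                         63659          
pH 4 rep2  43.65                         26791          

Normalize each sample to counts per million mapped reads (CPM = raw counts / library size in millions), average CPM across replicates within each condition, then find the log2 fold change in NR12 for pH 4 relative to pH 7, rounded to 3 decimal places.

0.381

CPM(pH 7 rep1) = 79907 / 64.00 = 1248.5469
CPM(pH 7 rep2) = 1642 / 61.05 = 26.8960
CPM(pH 4 rep1) = 63659 / 60.78 = 1047.3676
CPM(pH 4 rep2) = 26791 / 43.65 = 613.7686
mean CPM(pH 7) = 637.7214; mean CPM(pH 4) = 830.5681
Fold change = 830.5681 / 637.7214 = 1.30240
log2(1.30240) = 0.3812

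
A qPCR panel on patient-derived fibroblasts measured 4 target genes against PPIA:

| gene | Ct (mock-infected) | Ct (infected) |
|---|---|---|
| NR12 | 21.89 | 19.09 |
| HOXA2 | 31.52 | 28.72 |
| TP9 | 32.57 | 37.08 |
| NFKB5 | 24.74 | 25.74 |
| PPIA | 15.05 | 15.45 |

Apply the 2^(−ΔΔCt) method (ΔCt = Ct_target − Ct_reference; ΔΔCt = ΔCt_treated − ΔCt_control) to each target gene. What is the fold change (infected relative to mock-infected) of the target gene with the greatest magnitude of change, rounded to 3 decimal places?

NR12: ΔΔCt = (19.09−15.45) − (21.89−15.05) = 3.64 − 6.84 = -3.20; fold change = 2^3.20 = 9.190
HOXA2: ΔΔCt = (28.72−15.45) − (31.52−15.05) = 13.27 − 16.47 = -3.20; fold change = 2^3.20 = 9.190
TP9: ΔΔCt = (37.08−15.45) − (32.57−15.05) = 21.63 − 17.52 = 4.11; fold change = 2^-4.11 = 0.058
NFKB5: ΔΔCt = (25.74−15.45) − (24.74−15.05) = 10.29 − 9.69 = 0.60; fold change = 2^-0.60 = 0.660
TP9 has the largest |ΔΔCt| = 4.11.

0.058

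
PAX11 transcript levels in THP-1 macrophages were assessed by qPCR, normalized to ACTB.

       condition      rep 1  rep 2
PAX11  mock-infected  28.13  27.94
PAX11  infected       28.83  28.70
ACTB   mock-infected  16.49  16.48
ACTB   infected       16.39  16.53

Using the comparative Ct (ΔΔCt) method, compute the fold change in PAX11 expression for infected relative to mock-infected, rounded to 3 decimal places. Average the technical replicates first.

0.593

Mean Ct: PAX11 mock-infected 28.035; PAX11 infected 28.765; ACTB mock-infected 16.485; ACTB infected 16.460
ΔCt(mock-infected) = 28.035 − 16.485 = 11.550
ΔCt(infected) = 28.765 − 16.460 = 12.305
ΔΔCt = 12.305 − 11.550 = 0.755
Fold change = 2^(−0.755) = 0.5925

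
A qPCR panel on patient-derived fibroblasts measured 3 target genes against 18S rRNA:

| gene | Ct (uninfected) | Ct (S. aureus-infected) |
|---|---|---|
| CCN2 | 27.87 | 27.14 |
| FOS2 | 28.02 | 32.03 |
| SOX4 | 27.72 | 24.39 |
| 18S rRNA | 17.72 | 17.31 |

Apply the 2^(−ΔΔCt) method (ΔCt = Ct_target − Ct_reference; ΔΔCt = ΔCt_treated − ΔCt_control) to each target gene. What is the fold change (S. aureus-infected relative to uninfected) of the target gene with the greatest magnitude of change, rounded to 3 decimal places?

CCN2: ΔΔCt = (27.14−17.31) − (27.87−17.72) = 9.83 − 10.15 = -0.32; fold change = 2^0.32 = 1.248
FOS2: ΔΔCt = (32.03−17.31) − (28.02−17.72) = 14.72 − 10.30 = 4.42; fold change = 2^-4.42 = 0.047
SOX4: ΔΔCt = (24.39−17.31) − (27.72−17.72) = 7.08 − 10.00 = -2.92; fold change = 2^2.92 = 7.568
FOS2 has the largest |ΔΔCt| = 4.42.

0.047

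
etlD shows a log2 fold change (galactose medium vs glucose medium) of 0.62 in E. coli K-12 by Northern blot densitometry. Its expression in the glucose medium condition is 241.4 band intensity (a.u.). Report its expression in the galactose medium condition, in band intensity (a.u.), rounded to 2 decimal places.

371.00

Fold change = 2^(0.62) = 1.5369
galactose medium expression = 241.4 × 1.5369 = 371.00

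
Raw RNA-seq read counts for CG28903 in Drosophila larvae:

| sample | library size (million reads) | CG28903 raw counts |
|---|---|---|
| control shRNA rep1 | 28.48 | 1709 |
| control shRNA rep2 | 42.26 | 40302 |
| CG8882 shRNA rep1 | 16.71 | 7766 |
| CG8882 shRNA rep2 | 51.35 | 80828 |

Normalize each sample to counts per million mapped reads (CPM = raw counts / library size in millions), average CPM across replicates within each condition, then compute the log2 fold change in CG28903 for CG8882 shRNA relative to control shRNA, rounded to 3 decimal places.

CPM(control shRNA rep1) = 1709 / 28.48 = 60.0070
CPM(control shRNA rep2) = 40302 / 42.26 = 953.6678
CPM(CG8882 shRNA rep1) = 7766 / 16.71 = 464.7516
CPM(CG8882 shRNA rep2) = 80828 / 51.35 = 1574.0604
mean CPM(control shRNA) = 506.8374; mean CPM(CG8882 shRNA) = 1019.4060
Fold change = 1019.4060 / 506.8374 = 2.01131
log2(2.01131) = 1.0081

1.008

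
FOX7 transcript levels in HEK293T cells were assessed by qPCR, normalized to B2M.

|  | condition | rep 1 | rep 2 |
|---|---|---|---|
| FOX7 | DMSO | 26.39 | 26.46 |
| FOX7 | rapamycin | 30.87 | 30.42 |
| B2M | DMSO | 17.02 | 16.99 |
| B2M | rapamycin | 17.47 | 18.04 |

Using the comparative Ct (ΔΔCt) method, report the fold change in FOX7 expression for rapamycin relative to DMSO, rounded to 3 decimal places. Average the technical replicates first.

Mean Ct: FOX7 DMSO 26.425; FOX7 rapamycin 30.645; B2M DMSO 17.005; B2M rapamycin 17.755
ΔCt(DMSO) = 26.425 − 17.005 = 9.420
ΔCt(rapamycin) = 30.645 − 17.755 = 12.890
ΔΔCt = 12.890 − 9.420 = 3.470
Fold change = 2^(−3.470) = 0.0902

0.090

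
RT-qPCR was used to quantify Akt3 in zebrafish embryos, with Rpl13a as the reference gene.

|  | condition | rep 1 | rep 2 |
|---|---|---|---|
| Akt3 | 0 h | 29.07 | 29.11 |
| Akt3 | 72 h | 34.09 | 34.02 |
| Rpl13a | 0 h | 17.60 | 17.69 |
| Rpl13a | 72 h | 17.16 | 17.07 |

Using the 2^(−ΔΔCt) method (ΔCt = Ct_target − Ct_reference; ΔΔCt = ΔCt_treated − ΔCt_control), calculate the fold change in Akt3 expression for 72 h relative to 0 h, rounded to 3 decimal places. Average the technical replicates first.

0.022

Mean Ct: Akt3 0 h 29.090; Akt3 72 h 34.055; Rpl13a 0 h 17.645; Rpl13a 72 h 17.115
ΔCt(0 h) = 29.090 − 17.645 = 11.445
ΔCt(72 h) = 34.055 − 17.115 = 16.940
ΔΔCt = 16.940 − 11.445 = 5.495
Fold change = 2^(−5.495) = 0.0222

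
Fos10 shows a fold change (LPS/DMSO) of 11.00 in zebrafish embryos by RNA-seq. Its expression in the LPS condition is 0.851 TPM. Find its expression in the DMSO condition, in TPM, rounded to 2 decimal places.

0.08

DMSO expression = 0.851 / 11.00 = 0.08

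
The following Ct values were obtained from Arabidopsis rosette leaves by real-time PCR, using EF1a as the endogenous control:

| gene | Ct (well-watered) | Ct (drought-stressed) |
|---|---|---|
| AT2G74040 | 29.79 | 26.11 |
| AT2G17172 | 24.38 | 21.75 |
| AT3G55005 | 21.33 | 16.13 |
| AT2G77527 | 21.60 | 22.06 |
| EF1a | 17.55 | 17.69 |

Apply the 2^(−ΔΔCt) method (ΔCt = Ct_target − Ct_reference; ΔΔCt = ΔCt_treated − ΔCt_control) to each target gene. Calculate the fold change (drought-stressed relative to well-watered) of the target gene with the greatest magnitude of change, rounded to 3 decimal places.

AT2G74040: ΔΔCt = (26.11−17.69) − (29.79−17.55) = 8.42 − 12.24 = -3.82; fold change = 2^3.82 = 14.123
AT2G17172: ΔΔCt = (21.75−17.69) − (24.38−17.55) = 4.06 − 6.83 = -2.77; fold change = 2^2.77 = 6.821
AT3G55005: ΔΔCt = (16.13−17.69) − (21.33−17.55) = -1.56 − 3.78 = -5.34; fold change = 2^5.34 = 40.504
AT2G77527: ΔΔCt = (22.06−17.69) − (21.60−17.55) = 4.37 − 4.05 = 0.32; fold change = 2^-0.32 = 0.801
AT3G55005 has the largest |ΔΔCt| = 5.34.

40.504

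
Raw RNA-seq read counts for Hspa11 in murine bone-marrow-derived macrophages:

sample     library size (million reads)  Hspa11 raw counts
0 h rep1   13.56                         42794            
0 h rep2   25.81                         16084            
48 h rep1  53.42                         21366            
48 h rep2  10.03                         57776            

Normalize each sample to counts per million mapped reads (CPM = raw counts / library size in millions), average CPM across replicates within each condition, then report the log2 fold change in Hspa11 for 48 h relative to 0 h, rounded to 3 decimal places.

CPM(0 h rep1) = 42794 / 13.56 = 3155.8997
CPM(0 h rep2) = 16084 / 25.81 = 623.1693
CPM(48 h rep1) = 21366 / 53.42 = 399.9626
CPM(48 h rep2) = 57776 / 10.03 = 5760.3190
mean CPM(0 h) = 1889.5345; mean CPM(48 h) = 3080.1408
Fold change = 3080.1408 / 1889.5345 = 1.63011
log2(1.63011) = 0.7050

0.705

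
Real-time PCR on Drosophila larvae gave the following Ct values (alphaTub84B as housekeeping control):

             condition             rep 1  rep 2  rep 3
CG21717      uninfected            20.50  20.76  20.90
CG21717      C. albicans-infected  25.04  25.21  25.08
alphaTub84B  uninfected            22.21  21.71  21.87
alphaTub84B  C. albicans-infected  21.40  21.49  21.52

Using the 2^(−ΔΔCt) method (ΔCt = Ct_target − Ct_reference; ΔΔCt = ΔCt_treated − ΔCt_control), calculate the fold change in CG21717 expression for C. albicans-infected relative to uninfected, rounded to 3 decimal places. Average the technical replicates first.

Mean Ct: CG21717 uninfected 20.720; CG21717 C. albicans-infected 25.110; alphaTub84B uninfected 21.930; alphaTub84B C. albicans-infected 21.470
ΔCt(uninfected) = 20.720 − 21.930 = -1.210
ΔCt(C. albicans-infected) = 25.110 − 21.470 = 3.640
ΔΔCt = 3.640 − (-1.210) = 4.850
Fold change = 2^(−4.850) = 0.0347

0.035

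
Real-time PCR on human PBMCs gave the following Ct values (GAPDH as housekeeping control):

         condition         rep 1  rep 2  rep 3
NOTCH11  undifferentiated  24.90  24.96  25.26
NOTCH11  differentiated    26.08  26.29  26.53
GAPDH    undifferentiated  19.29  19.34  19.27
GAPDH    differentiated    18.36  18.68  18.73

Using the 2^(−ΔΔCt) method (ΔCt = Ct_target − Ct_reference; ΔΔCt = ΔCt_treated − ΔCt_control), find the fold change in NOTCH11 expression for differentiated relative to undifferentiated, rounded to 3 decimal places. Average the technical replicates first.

0.255

Mean Ct: NOTCH11 undifferentiated 25.040; NOTCH11 differentiated 26.300; GAPDH undifferentiated 19.300; GAPDH differentiated 18.590
ΔCt(undifferentiated) = 25.040 − 19.300 = 5.740
ΔCt(differentiated) = 26.300 − 18.590 = 7.710
ΔΔCt = 7.710 − 5.740 = 1.970
Fold change = 2^(−1.970) = 0.2553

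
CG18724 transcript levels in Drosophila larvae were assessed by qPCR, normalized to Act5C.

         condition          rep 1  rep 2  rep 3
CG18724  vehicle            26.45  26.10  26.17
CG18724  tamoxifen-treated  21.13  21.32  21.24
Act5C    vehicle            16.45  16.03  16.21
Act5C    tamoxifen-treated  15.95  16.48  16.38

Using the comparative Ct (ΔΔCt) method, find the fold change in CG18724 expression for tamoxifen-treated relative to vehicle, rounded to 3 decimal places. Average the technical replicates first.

Mean Ct: CG18724 vehicle 26.240; CG18724 tamoxifen-treated 21.230; Act5C vehicle 16.230; Act5C tamoxifen-treated 16.270
ΔCt(vehicle) = 26.240 − 16.230 = 10.010
ΔCt(tamoxifen-treated) = 21.230 − 16.270 = 4.960
ΔΔCt = 4.960 − 10.010 = -5.050
Fold change = 2^(−(-5.050)) = 2^5.050 = 33.1285

33.128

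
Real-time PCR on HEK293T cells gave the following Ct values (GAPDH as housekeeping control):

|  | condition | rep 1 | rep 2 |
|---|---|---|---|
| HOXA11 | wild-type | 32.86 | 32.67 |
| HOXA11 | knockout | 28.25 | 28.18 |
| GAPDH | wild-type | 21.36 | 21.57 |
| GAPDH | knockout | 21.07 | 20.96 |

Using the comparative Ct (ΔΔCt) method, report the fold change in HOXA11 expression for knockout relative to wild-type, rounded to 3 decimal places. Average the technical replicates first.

Mean Ct: HOXA11 wild-type 32.765; HOXA11 knockout 28.215; GAPDH wild-type 21.465; GAPDH knockout 21.015
ΔCt(wild-type) = 32.765 − 21.465 = 11.300
ΔCt(knockout) = 28.215 − 21.015 = 7.200
ΔΔCt = 7.200 − 11.300 = -4.100
Fold change = 2^(−(-4.100)) = 2^4.100 = 17.1484

17.148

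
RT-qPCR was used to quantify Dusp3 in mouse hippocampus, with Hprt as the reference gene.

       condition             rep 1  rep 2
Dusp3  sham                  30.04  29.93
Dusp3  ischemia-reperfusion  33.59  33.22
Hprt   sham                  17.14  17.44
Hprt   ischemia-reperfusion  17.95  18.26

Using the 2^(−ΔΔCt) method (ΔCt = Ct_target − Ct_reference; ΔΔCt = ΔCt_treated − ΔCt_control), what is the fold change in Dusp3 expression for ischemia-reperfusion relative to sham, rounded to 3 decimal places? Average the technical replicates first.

Mean Ct: Dusp3 sham 29.985; Dusp3 ischemia-reperfusion 33.405; Hprt sham 17.290; Hprt ischemia-reperfusion 18.105
ΔCt(sham) = 29.985 − 17.290 = 12.695
ΔCt(ischemia-reperfusion) = 33.405 − 18.105 = 15.300
ΔΔCt = 15.300 − 12.695 = 2.605
Fold change = 2^(−2.605) = 0.1644

0.164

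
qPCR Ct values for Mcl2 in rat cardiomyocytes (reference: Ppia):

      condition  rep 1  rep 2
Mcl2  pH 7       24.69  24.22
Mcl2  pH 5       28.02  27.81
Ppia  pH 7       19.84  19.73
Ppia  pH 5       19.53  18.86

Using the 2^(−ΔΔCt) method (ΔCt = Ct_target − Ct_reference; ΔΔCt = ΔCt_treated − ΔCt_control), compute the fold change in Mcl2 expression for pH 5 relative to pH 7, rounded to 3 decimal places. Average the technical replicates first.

Mean Ct: Mcl2 pH 7 24.455; Mcl2 pH 5 27.915; Ppia pH 7 19.785; Ppia pH 5 19.195
ΔCt(pH 7) = 24.455 − 19.785 = 4.670
ΔCt(pH 5) = 27.915 − 19.195 = 8.720
ΔΔCt = 8.720 − 4.670 = 4.050
Fold change = 2^(−4.050) = 0.0604

0.060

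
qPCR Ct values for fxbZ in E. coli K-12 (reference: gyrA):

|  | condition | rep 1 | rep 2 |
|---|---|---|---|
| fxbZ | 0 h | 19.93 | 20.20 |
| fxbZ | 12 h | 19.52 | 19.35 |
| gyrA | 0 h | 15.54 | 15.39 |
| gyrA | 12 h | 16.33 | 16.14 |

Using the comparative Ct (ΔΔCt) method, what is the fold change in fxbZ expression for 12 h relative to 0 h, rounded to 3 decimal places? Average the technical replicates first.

2.639

Mean Ct: fxbZ 0 h 20.065; fxbZ 12 h 19.435; gyrA 0 h 15.465; gyrA 12 h 16.235
ΔCt(0 h) = 20.065 − 15.465 = 4.600
ΔCt(12 h) = 19.435 − 16.235 = 3.200
ΔΔCt = 3.200 − 4.600 = -1.400
Fold change = 2^(−(-1.400)) = 2^1.400 = 2.6390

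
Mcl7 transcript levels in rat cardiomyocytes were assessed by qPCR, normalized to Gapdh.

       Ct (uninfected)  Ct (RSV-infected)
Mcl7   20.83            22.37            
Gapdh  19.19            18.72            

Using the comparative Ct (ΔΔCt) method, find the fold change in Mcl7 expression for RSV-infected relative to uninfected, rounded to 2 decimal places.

0.25

ΔCt(uninfected) = 20.830 − 19.190 = 1.640
ΔCt(RSV-infected) = 22.370 − 18.720 = 3.650
ΔΔCt = 3.650 − 1.640 = 2.010
Fold change = 2^(−2.010) = 0.248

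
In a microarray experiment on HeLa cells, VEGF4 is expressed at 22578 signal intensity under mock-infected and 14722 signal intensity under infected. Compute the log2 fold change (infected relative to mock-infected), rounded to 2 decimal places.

-0.62

Fold change = 14722 / 22578 = 0.6521
log2(0.6521) = -0.617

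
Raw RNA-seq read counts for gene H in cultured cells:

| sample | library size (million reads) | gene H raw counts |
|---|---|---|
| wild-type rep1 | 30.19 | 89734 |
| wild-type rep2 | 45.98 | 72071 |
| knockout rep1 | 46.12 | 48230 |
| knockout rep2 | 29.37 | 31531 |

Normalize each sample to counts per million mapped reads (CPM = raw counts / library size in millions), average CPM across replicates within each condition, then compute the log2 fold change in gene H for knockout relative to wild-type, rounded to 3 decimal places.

CPM(wild-type rep1) = 89734 / 30.19 = 2972.3087
CPM(wild-type rep2) = 72071 / 45.98 = 1567.4424
CPM(knockout rep1) = 48230 / 46.12 = 1045.7502
CPM(knockout rep2) = 31531 / 29.37 = 1073.5785
mean CPM(wild-type) = 2269.8755; mean CPM(knockout) = 1059.6643
Fold change = 1059.6643 / 2269.8755 = 0.46684
log2(0.46684) = -1.0990

-1.099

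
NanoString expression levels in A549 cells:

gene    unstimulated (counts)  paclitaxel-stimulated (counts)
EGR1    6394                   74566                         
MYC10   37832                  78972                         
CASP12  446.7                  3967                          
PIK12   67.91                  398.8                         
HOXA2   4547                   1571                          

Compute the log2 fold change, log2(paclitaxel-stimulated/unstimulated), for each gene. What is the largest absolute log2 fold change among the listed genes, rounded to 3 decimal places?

log2(74566/6394) = 3.544  (EGR1)
log2(78972/37832) = 1.062  (MYC10)
log2(3967/446.7) = 3.151  (CASP12)
log2(398.8/67.91) = 2.554  (PIK12)
log2(1571/4547) = -1.533  (HOXA2)
The largest magnitude belongs to EGR1.

3.544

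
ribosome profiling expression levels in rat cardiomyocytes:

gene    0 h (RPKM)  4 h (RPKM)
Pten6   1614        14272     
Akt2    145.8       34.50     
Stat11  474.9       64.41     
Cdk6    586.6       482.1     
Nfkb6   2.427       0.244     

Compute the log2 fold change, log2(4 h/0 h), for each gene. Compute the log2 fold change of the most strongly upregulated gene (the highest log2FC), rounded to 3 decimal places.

log2(14272/1614) = 3.144  (Pten6)
log2(34.50/145.8) = -2.079  (Akt2)
log2(64.41/474.9) = -2.882  (Stat11)
log2(482.1/586.6) = -0.283  (Cdk6)
log2(0.244/2.427) = -3.314  (Nfkb6)
Pten6 is most strongly upregulated.

3.144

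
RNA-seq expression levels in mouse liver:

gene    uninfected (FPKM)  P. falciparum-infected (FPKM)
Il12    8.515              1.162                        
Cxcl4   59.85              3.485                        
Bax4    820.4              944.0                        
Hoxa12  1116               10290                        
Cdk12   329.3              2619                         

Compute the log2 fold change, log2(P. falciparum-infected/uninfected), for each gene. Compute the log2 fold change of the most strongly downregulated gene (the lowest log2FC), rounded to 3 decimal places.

-4.102

log2(1.162/8.515) = -2.873  (Il12)
log2(3.485/59.85) = -4.102  (Cxcl4)
log2(944.0/820.4) = 0.202  (Bax4)
log2(10290/1116) = 3.205  (Hoxa12)
log2(2619/329.3) = 2.992  (Cdk12)
Cxcl4 is most strongly downregulated.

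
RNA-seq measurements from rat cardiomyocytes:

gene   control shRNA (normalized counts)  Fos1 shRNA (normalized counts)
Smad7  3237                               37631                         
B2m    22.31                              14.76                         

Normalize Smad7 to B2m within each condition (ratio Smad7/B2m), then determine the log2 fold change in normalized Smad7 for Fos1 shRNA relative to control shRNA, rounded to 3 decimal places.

4.135

Smad7/B2m (control shRNA) = 3237 / 22.31 = 145.09
Smad7/B2m (Fos1 shRNA) = 37631 / 14.76 = 2549.5
Fold change = 2549.5 / 145.09 = 17.5718
log2(17.5718) = 4.1352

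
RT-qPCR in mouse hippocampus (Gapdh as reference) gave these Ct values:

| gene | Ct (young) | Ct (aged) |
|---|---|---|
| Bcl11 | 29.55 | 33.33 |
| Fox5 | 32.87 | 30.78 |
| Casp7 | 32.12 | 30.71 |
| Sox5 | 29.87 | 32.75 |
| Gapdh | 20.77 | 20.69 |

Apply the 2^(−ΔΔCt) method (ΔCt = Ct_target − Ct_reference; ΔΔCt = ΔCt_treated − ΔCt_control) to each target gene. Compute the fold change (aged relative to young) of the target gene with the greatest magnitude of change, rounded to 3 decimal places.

Bcl11: ΔΔCt = (33.33−20.69) − (29.55−20.77) = 12.64 − 8.78 = 3.86; fold change = 2^-3.86 = 0.069
Fox5: ΔΔCt = (30.78−20.69) − (32.87−20.77) = 10.09 − 12.10 = -2.01; fold change = 2^2.01 = 4.028
Casp7: ΔΔCt = (30.71−20.69) − (32.12−20.77) = 10.02 − 11.35 = -1.33; fold change = 2^1.33 = 2.514
Sox5: ΔΔCt = (32.75−20.69) − (29.87−20.77) = 12.06 − 9.10 = 2.96; fold change = 2^-2.96 = 0.129
Bcl11 has the largest |ΔΔCt| = 3.86.

0.069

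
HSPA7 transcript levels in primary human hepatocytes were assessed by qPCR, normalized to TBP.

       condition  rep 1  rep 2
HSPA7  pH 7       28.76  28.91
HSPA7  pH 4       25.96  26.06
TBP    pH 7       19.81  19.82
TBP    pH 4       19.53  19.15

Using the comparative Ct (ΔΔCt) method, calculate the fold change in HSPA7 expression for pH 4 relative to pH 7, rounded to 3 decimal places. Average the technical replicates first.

5.098

Mean Ct: HSPA7 pH 7 28.835; HSPA7 pH 4 26.010; TBP pH 7 19.815; TBP pH 4 19.340
ΔCt(pH 7) = 28.835 − 19.815 = 9.020
ΔCt(pH 4) = 26.010 − 19.340 = 6.670
ΔΔCt = 6.670 − 9.020 = -2.350
Fold change = 2^(−(-2.350)) = 2^2.350 = 5.0982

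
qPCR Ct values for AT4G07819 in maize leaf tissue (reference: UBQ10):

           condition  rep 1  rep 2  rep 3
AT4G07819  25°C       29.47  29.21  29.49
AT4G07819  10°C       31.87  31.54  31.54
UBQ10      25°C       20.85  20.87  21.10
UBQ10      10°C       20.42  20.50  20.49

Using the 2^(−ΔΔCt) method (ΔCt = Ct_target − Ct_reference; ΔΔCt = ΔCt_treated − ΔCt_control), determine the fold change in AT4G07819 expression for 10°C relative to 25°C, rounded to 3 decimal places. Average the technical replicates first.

0.151

Mean Ct: AT4G07819 25°C 29.390; AT4G07819 10°C 31.650; UBQ10 25°C 20.940; UBQ10 10°C 20.470
ΔCt(25°C) = 29.390 − 20.940 = 8.450
ΔCt(10°C) = 31.650 − 20.470 = 11.180
ΔΔCt = 11.180 − 8.450 = 2.730
Fold change = 2^(−2.730) = 0.1507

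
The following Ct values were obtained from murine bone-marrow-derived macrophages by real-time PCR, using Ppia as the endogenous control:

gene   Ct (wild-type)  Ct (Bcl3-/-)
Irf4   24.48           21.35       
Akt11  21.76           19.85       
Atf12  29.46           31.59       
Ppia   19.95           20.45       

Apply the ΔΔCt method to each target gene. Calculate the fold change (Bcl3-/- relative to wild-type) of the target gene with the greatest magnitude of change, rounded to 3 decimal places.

Irf4: ΔΔCt = (21.35−20.45) − (24.48−19.95) = 0.90 − 4.53 = -3.63; fold change = 2^3.63 = 12.381
Akt11: ΔΔCt = (19.85−20.45) − (21.76−19.95) = -0.60 − 1.81 = -2.41; fold change = 2^2.41 = 5.315
Atf12: ΔΔCt = (31.59−20.45) − (29.46−19.95) = 11.14 − 9.51 = 1.63; fold change = 2^-1.63 = 0.323
Irf4 has the largest |ΔΔCt| = 3.63.

12.381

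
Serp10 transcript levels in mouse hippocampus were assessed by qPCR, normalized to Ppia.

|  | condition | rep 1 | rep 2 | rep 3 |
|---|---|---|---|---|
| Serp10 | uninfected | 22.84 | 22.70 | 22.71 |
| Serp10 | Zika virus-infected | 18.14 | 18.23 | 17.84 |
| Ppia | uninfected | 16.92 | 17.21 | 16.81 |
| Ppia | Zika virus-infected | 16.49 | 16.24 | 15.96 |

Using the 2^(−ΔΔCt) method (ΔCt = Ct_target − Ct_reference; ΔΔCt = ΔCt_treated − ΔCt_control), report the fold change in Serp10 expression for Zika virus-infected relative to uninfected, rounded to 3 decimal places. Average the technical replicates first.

Mean Ct: Serp10 uninfected 22.750; Serp10 Zika virus-infected 18.070; Ppia uninfected 16.980; Ppia Zika virus-infected 16.230
ΔCt(uninfected) = 22.750 − 16.980 = 5.770
ΔCt(Zika virus-infected) = 18.070 − 16.230 = 1.840
ΔΔCt = 1.840 − 5.770 = -3.930
Fold change = 2^(−(-3.930)) = 2^3.930 = 15.2422

15.242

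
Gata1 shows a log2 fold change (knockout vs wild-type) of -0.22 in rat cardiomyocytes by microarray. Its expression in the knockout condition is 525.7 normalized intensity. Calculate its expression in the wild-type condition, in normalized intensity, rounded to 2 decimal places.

612.30

Fold change = 2^(-0.22) = 0.8586
wild-type expression = 525.7 / 0.8586 = 612.30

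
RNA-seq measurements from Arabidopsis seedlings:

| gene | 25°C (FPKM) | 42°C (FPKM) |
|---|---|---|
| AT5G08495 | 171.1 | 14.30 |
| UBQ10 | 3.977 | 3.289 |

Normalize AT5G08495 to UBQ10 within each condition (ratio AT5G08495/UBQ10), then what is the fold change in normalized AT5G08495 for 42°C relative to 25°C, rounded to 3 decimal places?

0.101

AT5G08495/UBQ10 (25°C) = 171.1 / 3.977 = 43.022
AT5G08495/UBQ10 (42°C) = 14.30 / 3.289 = 4.3478
Fold change = 4.3478 / 43.022 = 0.1011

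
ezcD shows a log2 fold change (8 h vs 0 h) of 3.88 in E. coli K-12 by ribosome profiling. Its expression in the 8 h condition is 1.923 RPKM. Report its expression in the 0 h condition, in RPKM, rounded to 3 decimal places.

0.131

Fold change = 2^(3.88) = 14.7230
0 h expression = 1.923 / 14.7230 = 0.131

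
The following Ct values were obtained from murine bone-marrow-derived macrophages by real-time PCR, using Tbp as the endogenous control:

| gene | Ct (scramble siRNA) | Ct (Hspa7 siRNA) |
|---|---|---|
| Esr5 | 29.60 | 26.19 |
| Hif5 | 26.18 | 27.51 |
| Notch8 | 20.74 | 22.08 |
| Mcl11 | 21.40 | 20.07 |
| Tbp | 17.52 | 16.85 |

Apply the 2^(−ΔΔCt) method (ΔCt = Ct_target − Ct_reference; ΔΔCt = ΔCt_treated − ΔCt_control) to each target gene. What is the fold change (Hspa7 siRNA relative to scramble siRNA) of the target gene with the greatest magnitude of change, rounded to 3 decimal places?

6.681

Esr5: ΔΔCt = (26.19−16.85) − (29.60−17.52) = 9.34 − 12.08 = -2.74; fold change = 2^2.74 = 6.681
Hif5: ΔΔCt = (27.51−16.85) − (26.18−17.52) = 10.66 − 8.66 = 2.00; fold change = 2^-2.00 = 0.250
Notch8: ΔΔCt = (22.08−16.85) − (20.74−17.52) = 5.23 − 3.22 = 2.01; fold change = 2^-2.01 = 0.248
Mcl11: ΔΔCt = (20.07−16.85) − (21.40−17.52) = 3.22 − 3.88 = -0.66; fold change = 2^0.66 = 1.580
Esr5 has the largest |ΔΔCt| = 2.74.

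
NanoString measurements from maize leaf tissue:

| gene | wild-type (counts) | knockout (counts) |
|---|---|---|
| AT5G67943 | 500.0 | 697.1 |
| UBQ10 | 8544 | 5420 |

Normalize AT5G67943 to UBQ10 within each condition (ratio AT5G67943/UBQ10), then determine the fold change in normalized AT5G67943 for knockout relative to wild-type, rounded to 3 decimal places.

AT5G67943/UBQ10 (wild-type) = 500.0 / 8544 = 0.058521
AT5G67943/UBQ10 (knockout) = 697.1 / 5420 = 0.12862
Fold change = 0.12862 / 0.058521 = 2.1978

2.198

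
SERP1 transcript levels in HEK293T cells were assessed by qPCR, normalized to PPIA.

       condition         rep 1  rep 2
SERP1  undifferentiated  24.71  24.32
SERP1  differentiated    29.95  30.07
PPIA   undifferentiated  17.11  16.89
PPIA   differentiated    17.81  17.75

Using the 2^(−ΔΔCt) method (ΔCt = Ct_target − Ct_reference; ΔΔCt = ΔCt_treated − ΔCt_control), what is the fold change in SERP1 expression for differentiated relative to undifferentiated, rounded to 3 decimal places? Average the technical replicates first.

0.038

Mean Ct: SERP1 undifferentiated 24.515; SERP1 differentiated 30.010; PPIA undifferentiated 17.000; PPIA differentiated 17.780
ΔCt(undifferentiated) = 24.515 − 17.000 = 7.515
ΔCt(differentiated) = 30.010 − 17.780 = 12.230
ΔΔCt = 12.230 − 7.515 = 4.715
Fold change = 2^(−4.715) = 0.0381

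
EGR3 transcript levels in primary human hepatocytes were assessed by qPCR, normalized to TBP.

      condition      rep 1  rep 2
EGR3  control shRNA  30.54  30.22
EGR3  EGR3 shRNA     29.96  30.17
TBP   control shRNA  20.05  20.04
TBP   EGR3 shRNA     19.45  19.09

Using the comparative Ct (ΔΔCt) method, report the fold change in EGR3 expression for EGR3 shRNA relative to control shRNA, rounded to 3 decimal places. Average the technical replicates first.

0.727

Mean Ct: EGR3 control shRNA 30.380; EGR3 EGR3 shRNA 30.065; TBP control shRNA 20.045; TBP EGR3 shRNA 19.270
ΔCt(control shRNA) = 30.380 − 20.045 = 10.335
ΔCt(EGR3 shRNA) = 30.065 − 19.270 = 10.795
ΔΔCt = 10.795 − 10.335 = 0.460
Fold change = 2^(−0.460) = 0.7270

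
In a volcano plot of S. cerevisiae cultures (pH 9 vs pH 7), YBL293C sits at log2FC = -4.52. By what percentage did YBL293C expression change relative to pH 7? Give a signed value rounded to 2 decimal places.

Fold change = 2^(-4.52) = 0.0436
Percent change = (FC − 1) × 100% = (0.0436 − 1) × 100 = -95.64%

-95.64%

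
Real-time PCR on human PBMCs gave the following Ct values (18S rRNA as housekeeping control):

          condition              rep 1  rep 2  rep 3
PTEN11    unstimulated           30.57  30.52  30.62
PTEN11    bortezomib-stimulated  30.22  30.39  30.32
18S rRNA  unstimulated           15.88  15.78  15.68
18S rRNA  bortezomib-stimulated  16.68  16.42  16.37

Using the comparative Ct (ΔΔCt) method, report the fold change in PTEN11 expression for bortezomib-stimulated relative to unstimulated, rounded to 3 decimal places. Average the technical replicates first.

Mean Ct: PTEN11 unstimulated 30.570; PTEN11 bortezomib-stimulated 30.310; 18S rRNA unstimulated 15.780; 18S rRNA bortezomib-stimulated 16.490
ΔCt(unstimulated) = 30.570 − 15.780 = 14.790
ΔCt(bortezomib-stimulated) = 30.310 − 16.490 = 13.820
ΔΔCt = 13.820 − 14.790 = -0.970
Fold change = 2^(−(-0.970)) = 2^0.970 = 1.9588

1.959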